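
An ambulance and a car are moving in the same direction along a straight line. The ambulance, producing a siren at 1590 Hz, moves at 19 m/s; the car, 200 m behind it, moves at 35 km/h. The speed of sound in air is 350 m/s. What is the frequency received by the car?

35 km/h = 9.722 m/s.
The car is behind, so the ambulance is moving away from it while the car is moving toward the ambulance.
General Doppler shift: f' = f · (v + v_o)/(v + v_s).
f' = 1590 × (350 + 9.722)/(350 + 19) = 1590 × 359.72/369 ≈ 1550 Hz.

1550 Hz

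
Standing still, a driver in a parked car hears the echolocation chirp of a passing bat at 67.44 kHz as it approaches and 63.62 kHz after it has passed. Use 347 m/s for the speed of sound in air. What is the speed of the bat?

10.1 m/s

f₁/f₂ = (v + v_s)/(v − v_s), so v_s = v · (f₁ − f₂)/(f₁ + f₂).
v_s = 347 × (67.44 − 63.62)/(67.44 + 63.62) = 347 × 3.82/131.06 ≈ 10.1 m/s.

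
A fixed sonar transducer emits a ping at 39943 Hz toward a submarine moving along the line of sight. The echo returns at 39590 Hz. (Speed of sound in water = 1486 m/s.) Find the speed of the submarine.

6.6 m/s

Double Doppler shift off a moving reflector: f₂ = f₀ · (v + u)/(v − u) (u > 0 toward emitter).
Rearranging, u = v · (f₂ − f₀)/(f₂ + f₀) = 1486 × -353/79533 ≈ -6.6 m/s.
So the submarine is moving at 6.6 m/s away from the emitter.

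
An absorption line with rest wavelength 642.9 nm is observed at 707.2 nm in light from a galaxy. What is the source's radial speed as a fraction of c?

0.095c

λ'/λ₀ = 1.1000 > 1 (redshift), so the source is receding.
λ'/λ₀ = √((1 + β)/(1 − β)) for a receding source ⇒ β = (r² − 1)/(r² + 1) with r = λ'/λ₀.
β = (1.2100 − 1)/(1.2100 + 1) ≈ 0.095.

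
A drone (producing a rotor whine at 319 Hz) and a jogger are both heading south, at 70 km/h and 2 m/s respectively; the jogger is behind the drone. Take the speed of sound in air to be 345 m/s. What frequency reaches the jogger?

304 Hz

70 km/h = 19.44 m/s.
The jogger is behind, so the drone is moving away from it while the jogger is moving toward the drone.
With source receding and observer approaching, f' = f · (v + v_o)/(v + v_s).
f' = 319 × (345 + 2)/(345 + 19.44) = 319 × 347/364.44 ≈ 304 Hz.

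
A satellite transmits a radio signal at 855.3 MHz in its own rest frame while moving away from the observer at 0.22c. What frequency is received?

683.9 MHz

Relativistic Doppler for frequency: f' = f₀ · √((1 − β)/(1 + β)).
f' = 855.3 × √(0.7800/1.2200) = 855.3 × 0.79959 ≈ 683.9 MHz.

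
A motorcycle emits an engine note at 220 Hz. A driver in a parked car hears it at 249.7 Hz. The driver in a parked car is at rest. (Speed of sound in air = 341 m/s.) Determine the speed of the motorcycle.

f' > f, so the motorcycle is approaching.
f' = f · v/(v − v_s) ⇒ v_s = v · |1 − f/f'|.
v_s = 341 × |1 − 220/249.7| = 341 × 0.1189 ≈ 41 m/s.

41 m/s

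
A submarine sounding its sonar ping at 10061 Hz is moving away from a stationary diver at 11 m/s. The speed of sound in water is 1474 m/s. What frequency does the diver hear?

9986 Hz

With the source moving away from a stationary observer, f' = f · v/(v + v_s).
f' = 10061 × 1474/(1474 + 11) = 10061 × 1474/1485 ≈ 9986 Hz.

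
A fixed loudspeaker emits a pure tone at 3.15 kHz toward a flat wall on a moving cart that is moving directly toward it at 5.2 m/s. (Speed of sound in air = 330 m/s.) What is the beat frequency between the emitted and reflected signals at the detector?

At the flat wall on a moving cart (a moving observer), f₁ = f₀ · (v + u)/v = 3.15 × 335.2/330 ≈ 3.1996 kHz.
On reflection it acts as a source moving toward the stationary detector: f₂ = f₁ · v/(v − u) = 3.1996 × 330/324.8 ≈ 3.2509 kHz.
Equivalently f₂ = f₀ · (v + u)/(v − u).
Beat frequency (with f₀ = 3150 Hz): |f₂ − f₀| = 2u·f₀/(v − u) = 2 × 5.2 × 3150/324.8 ≈ 101 Hz.

101 Hz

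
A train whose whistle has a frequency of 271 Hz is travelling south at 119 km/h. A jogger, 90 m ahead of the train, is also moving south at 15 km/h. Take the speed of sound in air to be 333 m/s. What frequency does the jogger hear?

119 km/h = 33.06 m/s; 15 km/h = 4.167 m/s.
The jogger is ahead, so the train is moving toward it while the jogger is moving away from the train.
Both move, so f' = f · (v − v_o)/(v − v_s).
f' = 271 × (333 − 4.167)/(333 − 33.06) = 271 × 328.83/299.94 ≈ 297 Hz.

297 Hz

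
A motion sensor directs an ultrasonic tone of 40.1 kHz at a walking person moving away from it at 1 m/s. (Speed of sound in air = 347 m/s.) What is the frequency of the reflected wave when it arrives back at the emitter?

39.9 kHz

At the walking person (a moving observer), f₁ = f₀ · (v − u)/v = 40.1 × 346/347 ≈ 40.0 kHz.
On reflection it acts as a source moving away from the stationary detector: f₂ = f₁ · v/(v + u) = 40.0 × 347/348 ≈ 39.9 kHz.
Equivalently f₂ = f₀ · (v − u)/(v + u).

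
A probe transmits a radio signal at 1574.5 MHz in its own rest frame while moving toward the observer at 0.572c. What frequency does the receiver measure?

3017.5 MHz

Relativistic Doppler for frequency: f' = f₀ · √((1 + β)/(1 − β)).
f' = 1574.5 × √(1.5720/0.4280) = 1574.5 × 1.91648 ≈ 3017.5 MHz.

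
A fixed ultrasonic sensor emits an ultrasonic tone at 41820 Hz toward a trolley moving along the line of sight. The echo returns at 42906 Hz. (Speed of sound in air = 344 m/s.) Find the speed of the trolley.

Double Doppler shift off a moving reflector: f₂ = f₀ · (v + u)/(v − u) (u > 0 toward emitter).
Rearranging, u = v · (f₂ − f₀)/(f₂ + f₀) = 344 × 1086/84726 ≈ 4.4 m/s.
So the trolley is moving at 4.4 m/s toward the emitter.

4.4 m/s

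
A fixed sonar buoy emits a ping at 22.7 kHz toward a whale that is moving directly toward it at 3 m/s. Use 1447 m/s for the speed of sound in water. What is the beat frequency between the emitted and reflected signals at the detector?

At the whale (a moving observer), f₁ = f₀ · (v + u)/v = 22.7 × 1450/1447 ≈ 22.7471 kHz.
On reflection it acts as a source moving toward the stationary detector: f₂ = f₁ · v/(v − u) = 22.7471 × 1447/1444 ≈ 22.7943 kHz.
Beat frequency (with f₀ = 22700 Hz): |f₂ − f₀| = 2u·f₀/(v − u) = 2 × 3 × 22700/1444 ≈ 94 Hz.

94 Hz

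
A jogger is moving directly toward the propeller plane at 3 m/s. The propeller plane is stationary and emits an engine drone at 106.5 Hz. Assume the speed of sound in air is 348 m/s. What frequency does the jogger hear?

107 Hz

Only the observer moves, toward the source, so f' = f · (v + v_o)/v.
f' = 106.5 × (348 + 3)/348 = 106.5 × 351/348 ≈ 107 Hz.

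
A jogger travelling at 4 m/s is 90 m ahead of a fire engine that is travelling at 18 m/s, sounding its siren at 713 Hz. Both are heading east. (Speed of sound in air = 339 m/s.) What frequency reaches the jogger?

The jogger is ahead, so the fire engine is moving toward it while the jogger is moving away from the fire engine.
Both move, so f' = f · (v − v_o)/(v − v_s).
f' = 713 × (339 − 4)/(339 − 18) = 713 × 335/321 ≈ 744 Hz.

744 Hz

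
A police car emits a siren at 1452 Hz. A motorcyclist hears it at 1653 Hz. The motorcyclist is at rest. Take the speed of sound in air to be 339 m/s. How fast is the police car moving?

41 m/s

f' > f, so the police car is approaching.
f' = f · v/(v − v_s) ⇒ v_s = v · |1 − f/f'|.
v_s = 339 × |1 − 1452/1653| = 339 × 0.1216 ≈ 41 m/s.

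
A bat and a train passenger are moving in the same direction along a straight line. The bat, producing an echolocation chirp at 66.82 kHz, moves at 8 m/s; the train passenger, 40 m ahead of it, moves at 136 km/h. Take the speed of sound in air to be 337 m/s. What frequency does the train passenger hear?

136 km/h = 37.78 m/s.
The train passenger is ahead, so the bat is moving toward it while the train passenger is moving away from the bat.
General Doppler shift: f' = f · (v − v_o)/(v − v_s).
f' = 66.82 × (337 − 37.78)/(337 − 8) = 66.82 × 299.22/329 ≈ 60.8 kHz.

60.8 kHz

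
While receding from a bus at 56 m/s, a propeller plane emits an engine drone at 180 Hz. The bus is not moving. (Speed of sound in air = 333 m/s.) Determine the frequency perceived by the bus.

154 Hz

Only the source moves, away from the listener, so f' = f · v/(v + v_s).
f' = 180 × 333/(333 + 56) = 180 × 333/389 ≈ 154 Hz.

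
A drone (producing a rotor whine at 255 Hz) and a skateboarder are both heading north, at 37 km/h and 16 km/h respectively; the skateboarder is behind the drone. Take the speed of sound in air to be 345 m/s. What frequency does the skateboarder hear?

251 Hz

37 km/h = 10.28 m/s; 16 km/h = 4.444 m/s.
The skateboarder is behind, so the drone is moving away from it while the skateboarder is moving toward the drone.
With source receding and observer approaching, f' = f · (v + v_o)/(v + v_s).
f' = 255 × (345 + 4.444)/(345 + 10.28) = 255 × 349.44/355.28 ≈ 251 Hz.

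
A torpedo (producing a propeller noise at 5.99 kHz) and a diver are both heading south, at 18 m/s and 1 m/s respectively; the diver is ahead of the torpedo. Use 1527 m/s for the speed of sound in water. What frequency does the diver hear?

6.06 kHz

The diver is ahead, so the torpedo is moving toward it while the diver is moving away from the torpedo.
With source approaching and observer receding, f' = f · (v − v_o)/(v − v_s).
f' = 5.99 × (1527 − 1)/(1527 − 18) = 5.99 × 1526/1509 ≈ 6.06 kHz.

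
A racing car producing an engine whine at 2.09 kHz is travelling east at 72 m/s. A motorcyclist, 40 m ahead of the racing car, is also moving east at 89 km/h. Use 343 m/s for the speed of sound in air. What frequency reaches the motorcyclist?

2.45 kHz

89 km/h = 24.72 m/s.
The motorcyclist is ahead, so the racing car is moving toward it while the motorcyclist is moving away from the racing car.
General Doppler shift: f' = f · (v − v_o)/(v − v_s).
f' = 2.09 × (343 − 24.72)/(343 − 72) = 2.09 × 318.28/271 ≈ 2.45 kHz.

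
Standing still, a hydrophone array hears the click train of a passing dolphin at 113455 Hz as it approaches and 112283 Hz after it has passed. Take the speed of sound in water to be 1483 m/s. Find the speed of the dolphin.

7.7 m/s

f₁/f₂ = (v + v_s)/(v − v_s), so v_s = v · (f₁ − f₂)/(f₁ + f₂).
v_s = 1483 × (113455 − 112283)/(113455 + 112283) = 1483 × 1172/225738 ≈ 7.7 m/s.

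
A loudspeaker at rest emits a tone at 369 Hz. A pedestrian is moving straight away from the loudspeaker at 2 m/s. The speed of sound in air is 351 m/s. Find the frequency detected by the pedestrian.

367 Hz

Moving observer, stationary source: f' = f · (v − v_o)/v.
f' = 369 × (351 − 2)/351 = 369 × 349/351 ≈ 367 Hz.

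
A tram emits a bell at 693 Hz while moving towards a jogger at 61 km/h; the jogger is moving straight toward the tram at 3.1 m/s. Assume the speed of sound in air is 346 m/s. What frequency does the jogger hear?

735 Hz

61 km/h = 16.94 m/s.
General Doppler shift: f' = f · (v + v_o)/(v − v_s).
f' = 693 × (346 + 3.1)/(346 − 16.94) = 693 × 349.1/329.06 ≈ 735 Hz.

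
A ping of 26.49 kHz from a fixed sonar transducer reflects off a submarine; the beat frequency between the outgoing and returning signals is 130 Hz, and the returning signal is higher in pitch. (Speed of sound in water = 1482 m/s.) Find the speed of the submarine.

3.6 m/s

Double Doppler shift off a moving reflector: f₂ = f₀ · (v + u)/(v − u) (u > 0 toward emitter).
Returning signal is higher, so f₂ = f₀ + Δf = 26490 + 130 = 26620 Hz.
Rearranging, u = v · (f₂ − f₀)/(f₂ + f₀) = 1482 × 130/53110 ≈ 3.6 m/s.
So the submarine is moving at 3.6 m/s toward the emitter.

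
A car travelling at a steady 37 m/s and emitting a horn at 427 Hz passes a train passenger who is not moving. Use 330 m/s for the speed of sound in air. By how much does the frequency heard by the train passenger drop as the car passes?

97.0 Hz

Approaching: f₁ = f · v/(v − v_s) = 427 × 330/293 ≈ 480.9 Hz.
Receding: f₂ = f · v/(v + v_s) = 427 × 330/367 ≈ 384.0 Hz.
Drop: f₁ − f₂ = 2f·v·v_s/(v² − v_s²) = 2 × 427 × 330 × 37/(330² − 37²) ≈ 97.0 Hz.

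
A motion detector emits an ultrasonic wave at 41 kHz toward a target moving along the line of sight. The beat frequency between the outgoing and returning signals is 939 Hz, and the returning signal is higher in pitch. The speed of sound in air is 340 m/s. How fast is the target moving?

Double Doppler shift off a moving reflector: f₂ = f₀ · (v + u)/(v − u) (u > 0 toward emitter).
Returning signal is higher, so f₂ = f₀ + Δf = 41000 + 939 = 41939 Hz.
Rearranging, u = v · (f₂ − f₀)/(f₂ + f₀) = 340 × 939/82939 ≈ 3.8 m/s.
So the target is moving at 3.8 m/s toward the emitter.

3.8 m/s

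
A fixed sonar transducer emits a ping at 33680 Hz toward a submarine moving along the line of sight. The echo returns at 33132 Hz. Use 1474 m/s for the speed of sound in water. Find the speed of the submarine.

12.1 m/s

Double Doppler shift off a moving reflector: f₂ = f₀ · (v + u)/(v − u) (u > 0 toward emitter).
Rearranging, u = v · (f₂ − f₀)/(f₂ + f₀) = 1474 × -548/66812 ≈ -12.1 m/s.
So the submarine is moving at 12.1 m/s away from the emitter.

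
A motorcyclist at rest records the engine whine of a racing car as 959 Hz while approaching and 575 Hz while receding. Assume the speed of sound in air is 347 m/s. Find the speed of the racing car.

87 m/s

f₁/f₂ = (v + v_s)/(v − v_s), so v_s = v · (f₁ − f₂)/(f₁ + f₂).
v_s = 347 × (959 − 575)/(959 + 575) = 347 × 384/1534 ≈ 87 m/s.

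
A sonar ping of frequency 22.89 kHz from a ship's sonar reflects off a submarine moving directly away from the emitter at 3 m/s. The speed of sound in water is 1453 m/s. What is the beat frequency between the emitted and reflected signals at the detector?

The submarine first receives the wave as a moving observer: f₁ = f₀ · (v − u)/v = 22.89 × (1453 − 3)/1453 ≈ 22.8427 kHz.
On reflection it acts as a source moving away from the stationary detector: f₂ = f₁ · v/(v + u) = 22.8427 × 1453/1456 ≈ 22.7957 kHz.
Beat frequency (with f₀ = 22890 Hz): |f₂ − f₀| = 2u·f₀/(v + u) = 2 × 3 × 22890/1456 ≈ 94 Hz.

94 Hz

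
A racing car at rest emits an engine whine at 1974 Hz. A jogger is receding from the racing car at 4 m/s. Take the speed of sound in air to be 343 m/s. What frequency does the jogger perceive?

1951 Hz

Only the observer moves, away from the source, so f' = f · (v − v_o)/v.
f' = 1974 × (343 − 4)/343 = 1974 × 339/343 ≈ 1951 Hz.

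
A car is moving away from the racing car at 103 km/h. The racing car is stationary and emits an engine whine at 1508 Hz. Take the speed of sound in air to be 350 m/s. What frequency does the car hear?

103 km/h = 28.61 m/s.
Only the observer moves, away from the source, so f' = f · (v − v_o)/v.
f' = 1508 × (350 − 28.61)/350 = 1508 × 321.39/350 ≈ 1385 Hz.

1385 Hz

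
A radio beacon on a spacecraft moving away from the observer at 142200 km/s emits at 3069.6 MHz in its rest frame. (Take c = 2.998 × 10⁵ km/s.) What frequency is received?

1832.9 MHz

β = v/c = 142200/299800 = 0.4743.
Relativistic Doppler for frequency: f' = f₀ · √((1 − β)/(1 + β)).
f' = 3069.6 × √(0.5257/1.4743) = 3069.6 × 0.59713 ≈ 1832.9 MHz.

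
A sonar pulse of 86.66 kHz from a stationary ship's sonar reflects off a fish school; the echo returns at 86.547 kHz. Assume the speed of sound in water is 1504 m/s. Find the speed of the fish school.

0.98 m/s

Double Doppler shift off a moving reflector: f₂ = f₀ · (v + u)/(v − u) (u > 0 toward emitter).
Rearranging, u = v · (f₂ − f₀)/(f₂ + f₀) = 1504 × -0.113/173.207 ≈ -0.98 m/s.
So the fish school is moving at 0.98 m/s away from the emitter.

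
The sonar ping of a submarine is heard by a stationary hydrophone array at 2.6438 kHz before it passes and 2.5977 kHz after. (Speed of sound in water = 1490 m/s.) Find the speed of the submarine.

f₁/f₂ = (v + v_s)/(v − v_s), so v_s = v · (f₁ − f₂)/(f₁ + f₂).
v_s = 1490 × (2.6438 − 2.5977)/(2.6438 + 2.5977) = 1490 × 0.0461/5.2415 ≈ 13.1 m/s.

13.1 m/s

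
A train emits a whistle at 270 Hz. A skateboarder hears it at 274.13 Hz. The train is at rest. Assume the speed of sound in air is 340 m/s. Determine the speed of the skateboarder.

5.2 m/s

f' > f, so the skateboarder is approaching.
f' = f · (v + v_o)/v ⇒ v_o = v · |f'/f − 1|.
v_o = 340 × |274.13/270 − 1| = 340 × 0.0153 ≈ 5.2 m/s.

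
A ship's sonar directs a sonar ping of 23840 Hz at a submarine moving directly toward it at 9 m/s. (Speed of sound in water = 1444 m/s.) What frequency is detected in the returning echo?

The submarine first receives the wave as a moving observer: f₁ = f₀ · (v + u)/v = 23840 × (1444 + 9)/1444 ≈ 23989 Hz.
On reflection it acts as a source moving toward the stationary detector: f₂ = f₁ · v/(v − u) = 23989 × 1444/1435 ≈ 24139 Hz.
Equivalently f₂ = f₀ · (v + u)/(v − u).

24139 Hz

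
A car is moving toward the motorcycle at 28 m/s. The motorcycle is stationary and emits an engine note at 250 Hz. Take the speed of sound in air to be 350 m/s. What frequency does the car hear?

270 Hz

Only the observer moves, toward the source, so f' = f · (v + v_o)/v.
f' = 250 × (350 + 28)/350 = 250 × 378/350 ≈ 270 Hz.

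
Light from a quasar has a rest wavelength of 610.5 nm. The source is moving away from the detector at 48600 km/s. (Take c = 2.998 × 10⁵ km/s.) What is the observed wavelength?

β = v/c = 48600/299800 = 0.1621.
Relativistic Doppler for wavelength: λ' = λ₀ · √((1 + β)/(1 − β)).
λ' = 610.5 × √(1.1621/0.8379) = 610.5 × 1.17769 ≈ 719.0 nm.

719.0 nm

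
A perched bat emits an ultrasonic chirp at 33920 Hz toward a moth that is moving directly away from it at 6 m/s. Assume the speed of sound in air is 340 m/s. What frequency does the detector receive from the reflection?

At the moth (a moving observer), f₁ = f₀ · (v − u)/v = 33920 × 334/340 ≈ 33321 Hz.
The reflection then acts as a moving source: f₂ = f₁ · v/(v + u) ≈ 32744 Hz.
Equivalently f₂ = f₀ · (v − u)/(v + u).

32744 Hz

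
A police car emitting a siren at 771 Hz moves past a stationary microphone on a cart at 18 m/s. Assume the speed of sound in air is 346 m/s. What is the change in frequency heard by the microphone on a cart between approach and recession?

80.4 Hz

Approaching: f₁ = f · v/(v − v_s) = 771 × 346/328 ≈ 813.3 Hz.
Receding: f₂ = f · v/(v + v_s) = 771 × 346/364 ≈ 732.9 Hz.
Drop: f₁ − f₂ = 2f·v·v_s/(v² − v_s²) = 2 × 771 × 346 × 18/(346² − 18²) ≈ 80.4 Hz.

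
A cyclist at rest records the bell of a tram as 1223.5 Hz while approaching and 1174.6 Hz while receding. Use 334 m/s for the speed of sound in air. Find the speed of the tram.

6.8 m/s

f₁/f₂ = (v + v_s)/(v − v_s), so v_s = v · (f₁ − f₂)/(f₁ + f₂).
v_s = 334 × (1223.5 − 1174.6)/(1223.5 + 1174.6) = 334 × 48.9/2398.1 ≈ 6.8 m/s.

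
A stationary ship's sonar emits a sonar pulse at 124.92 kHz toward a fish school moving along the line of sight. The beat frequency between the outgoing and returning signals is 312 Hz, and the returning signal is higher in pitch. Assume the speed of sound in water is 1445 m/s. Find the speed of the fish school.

1.80 m/s

Double Doppler shift off a moving reflector: f₂ = f₀ · (v + u)/(v − u) (u > 0 toward emitter).
Returning signal is higher, so f₂ = f₀ + Δf = 124920 + 312 = 125232 Hz.
Rearranging, u = v · (f₂ − f₀)/(f₂ + f₀) = 1445 × 312/250152 ≈ 1.80 m/s.
So the fish school is moving at 1.80 m/s toward the emitter.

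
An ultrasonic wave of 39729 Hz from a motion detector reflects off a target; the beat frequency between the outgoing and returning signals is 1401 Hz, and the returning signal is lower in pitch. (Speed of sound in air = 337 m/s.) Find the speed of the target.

Double Doppler shift off a moving reflector: f₂ = f₀ · (v + u)/(v − u) (u > 0 toward emitter).
Returning signal is lower, so f₂ = f₀ − Δf = 39729 − 1401 = 38328 Hz.
Rearranging, u = v · (f₂ − f₀)/(f₂ + f₀) = 337 × -1401/78057 ≈ -6.0 m/s.
So the target is moving at 6.0 m/s away from the emitter.

6.0 m/s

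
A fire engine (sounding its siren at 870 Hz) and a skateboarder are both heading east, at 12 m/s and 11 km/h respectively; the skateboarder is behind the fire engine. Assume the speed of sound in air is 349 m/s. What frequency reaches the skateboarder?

848 Hz

11 km/h = 3.056 m/s.
The skateboarder is behind, so the fire engine is moving away from it while the skateboarder is moving toward the fire engine.
Both move, so f' = f · (v + v_o)/(v + v_s).
f' = 870 × (349 + 3.056)/(349 + 12) = 870 × 352.06/361 ≈ 848 Hz.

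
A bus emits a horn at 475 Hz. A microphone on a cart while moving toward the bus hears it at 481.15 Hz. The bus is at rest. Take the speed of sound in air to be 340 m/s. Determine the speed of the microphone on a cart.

f' = f · (v + v_o)/v ⇒ v_o = v · |f'/f − 1|.
v_o = 340 × |481.15/475 − 1| = 340 × 0.01295 ≈ 4.4 m/s.

4.4 m/s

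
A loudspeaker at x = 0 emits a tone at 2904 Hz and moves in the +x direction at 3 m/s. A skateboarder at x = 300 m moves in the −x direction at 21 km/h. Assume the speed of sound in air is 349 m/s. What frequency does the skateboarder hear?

21 km/h = 5.833 m/s.
The observer lies on the +x side, so the source is heading toward the observer and the observer is heading toward the source.
With source approaching and observer approaching, f' = f · (v + v_o)/(v − v_s).
f' = 2904 × (349 + 5.833)/(349 − 3) = 2904 × 354.83/346 ≈ 2978 Hz.

2978 Hz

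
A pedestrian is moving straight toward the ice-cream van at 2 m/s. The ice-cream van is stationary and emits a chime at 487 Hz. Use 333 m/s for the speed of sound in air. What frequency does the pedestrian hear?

490 Hz

Only the observer moves, toward the source, so f' = f · (v + v_o)/v.
f' = 487 × (333 + 2)/333 = 487 × 335/333 ≈ 490 Hz.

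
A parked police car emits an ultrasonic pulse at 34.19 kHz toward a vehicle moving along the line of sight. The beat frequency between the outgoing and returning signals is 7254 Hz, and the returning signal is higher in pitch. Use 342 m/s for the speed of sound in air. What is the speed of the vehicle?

33 m/s

Double Doppler shift off a moving reflector: f₂ = f₀ · (v + u)/(v − u) (u > 0 toward emitter).
Returning signal is higher, so f₂ = f₀ + Δf = 34190 + 7254 = 41444 Hz.
Rearranging, u = v · (f₂ − f₀)/(f₂ + f₀) = 342 × 7254/75634 ≈ 33 m/s.
So the vehicle is moving at 33 m/s toward the emitter.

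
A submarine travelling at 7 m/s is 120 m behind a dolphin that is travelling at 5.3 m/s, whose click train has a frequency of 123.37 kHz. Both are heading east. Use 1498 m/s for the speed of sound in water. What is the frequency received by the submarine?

123.5 kHz

The submarine is behind, so the dolphin is moving away from it while the submarine is moving toward the dolphin.
General Doppler shift: f' = f · (v + v_o)/(v + v_s).
f' = 123.37 × (1498 + 7)/(1498 + 5.3) = 123.37 × 1505/1503.3 ≈ 123.5 kHz.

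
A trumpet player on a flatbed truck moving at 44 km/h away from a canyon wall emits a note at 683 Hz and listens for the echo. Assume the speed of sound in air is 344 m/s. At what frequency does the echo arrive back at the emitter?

44 km/h = 12.22 m/s.
The canyon wall receives the sound from a moving source: f₁ = f₀ · v/(v + v_e) = 683 × 344/356.22 ≈ 660 Hz.
On the return leg the trumpet player on a flatbed truck is a moving observer: f₂ = f₁ · (v − v_e)/v = 660 × 331.78/344 ≈ 636 Hz.

636 Hz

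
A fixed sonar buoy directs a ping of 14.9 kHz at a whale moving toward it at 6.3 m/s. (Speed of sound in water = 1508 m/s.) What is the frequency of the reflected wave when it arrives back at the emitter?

The whale first receives the wave as a moving observer: f₁ = f₀ · (v + u)/v = 14.9 × (1508 + 6.3)/1508 ≈ 14.96 kHz.
The reflection then acts as a moving source: f₂ = f₁ · v/(v − u) ≈ 15.03 kHz.

15.03 kHz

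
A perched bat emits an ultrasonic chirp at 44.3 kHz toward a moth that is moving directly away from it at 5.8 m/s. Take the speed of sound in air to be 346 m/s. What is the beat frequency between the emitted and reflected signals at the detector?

The moth first receives the wave as a moving observer: f₁ = f₀ · (v − u)/v = 44.3 × (346 − 5.8)/346 ≈ 43.557 kHz.
The reflection then acts as a moving source: f₂ = f₁ · v/(v + u) ≈ 42.839 kHz.
Beat frequency (with f₀ = 44300 Hz): |f₂ − f₀| = 2u·f₀/(v + u) = 2 × 5.8 × 44300/351.8 ≈ 1461 Hz.

1461 Hz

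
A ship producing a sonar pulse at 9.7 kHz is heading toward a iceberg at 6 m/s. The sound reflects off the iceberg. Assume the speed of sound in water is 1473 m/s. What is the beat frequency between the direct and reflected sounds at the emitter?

The iceberg receives the sound from a moving source: f₁ = f₀ · v/(v − v_e) = 9.7 × 1473/1467 ≈ 9.7397 kHz.
On the return leg the ship is a moving observer: f₂ = f₁ · (v + v_e)/v = 9.7397 × 1479/1473 ≈ 9.7793 kHz.
Beat against the emitted tone (with f₀ = 9700 Hz): |f₂ − f₀| = 2v_e·f₀/(v − v_e) = 2 × 6 × 9700/1467 ≈ 79 Hz.

79 Hz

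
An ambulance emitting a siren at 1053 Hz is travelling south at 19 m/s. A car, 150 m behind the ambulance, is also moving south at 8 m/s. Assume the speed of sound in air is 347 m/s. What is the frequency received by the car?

The car is behind, so the ambulance is moving away from it while the car is moving toward the ambulance.
With source receding and observer approaching, f' = f · (v + v_o)/(v + v_s).
f' = 1053 × (347 + 8)/(347 + 19) = 1053 × 355/366 ≈ 1021 Hz.

1021 Hz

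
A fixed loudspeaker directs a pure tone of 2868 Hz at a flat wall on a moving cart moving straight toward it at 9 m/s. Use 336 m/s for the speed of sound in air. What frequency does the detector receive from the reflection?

3026 Hz

At the flat wall on a moving cart (a moving observer), f₁ = f₀ · (v + u)/v = 2868 × 345/336 ≈ 2945 Hz.
The reflection then acts as a moving source: f₂ = f₁ · v/(v − u) ≈ 3026 Hz.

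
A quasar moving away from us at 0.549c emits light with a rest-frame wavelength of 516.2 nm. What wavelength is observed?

Relativistic Doppler for wavelength: λ' = λ₀ · √((1 + β)/(1 − β)).
λ' = 516.2 × √(1.5490/0.4510) = 516.2 × 1.85326 ≈ 956.7 nm.

956.7 nm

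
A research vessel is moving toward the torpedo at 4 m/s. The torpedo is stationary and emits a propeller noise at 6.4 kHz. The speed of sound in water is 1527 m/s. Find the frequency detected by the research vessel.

Only the observer moves, toward the source, so f' = f · (v + v_o)/v.
f' = 6.4 × (1527 + 4)/1527 = 6.4 × 1531/1527 ≈ 6.42 kHz.

6.42 kHz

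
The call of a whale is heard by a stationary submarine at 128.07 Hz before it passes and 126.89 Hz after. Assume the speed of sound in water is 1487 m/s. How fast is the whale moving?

6.9 m/s

f₁/f₂ = (v + v_s)/(v − v_s), so v_s = v · (f₁ − f₂)/(f₁ + f₂).
v_s = 1487 × (128.07 − 126.89)/(128.07 + 126.89) = 1487 × 1.18/254.96 ≈ 6.9 m/s.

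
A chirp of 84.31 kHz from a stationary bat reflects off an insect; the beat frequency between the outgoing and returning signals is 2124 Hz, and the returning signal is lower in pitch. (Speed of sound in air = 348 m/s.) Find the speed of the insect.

Double Doppler shift off a moving reflector: f₂ = f₀ · (v + u)/(v − u) (u > 0 toward emitter).
Returning signal is lower, so f₂ = f₀ − Δf = 84310 − 2124 = 82186 Hz.
Rearranging, u = v · (f₂ − f₀)/(f₂ + f₀) = 348 × -2124/166496 ≈ -4.4 m/s.
So the insect is moving at 4.4 m/s away from the emitter.

4.4 m/s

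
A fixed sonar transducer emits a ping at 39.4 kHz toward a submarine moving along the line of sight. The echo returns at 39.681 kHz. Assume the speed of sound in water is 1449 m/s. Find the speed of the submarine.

5.1 m/s

Double Doppler shift off a moving reflector: f₂ = f₀ · (v + u)/(v − u) (u > 0 toward emitter).
Rearranging, u = v · (f₂ − f₀)/(f₂ + f₀) = 1449 × 0.281/79.081 ≈ 5.1 m/s.
So the submarine is moving at 5.1 m/s toward the emitter.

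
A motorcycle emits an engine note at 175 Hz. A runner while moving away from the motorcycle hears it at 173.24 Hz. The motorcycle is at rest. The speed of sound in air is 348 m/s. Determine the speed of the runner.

f' = f · (v − v_o)/v ⇒ v_o = v · |f'/f − 1|.
v_o = 348 × |173.24/175 − 1| = 348 × 0.01006 ≈ 3.5 m/s.

3.5 m/s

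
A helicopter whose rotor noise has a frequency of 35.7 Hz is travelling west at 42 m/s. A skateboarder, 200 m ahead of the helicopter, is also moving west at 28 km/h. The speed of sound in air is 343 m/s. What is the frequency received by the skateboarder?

39.8 Hz

28 km/h = 7.778 m/s.
The skateboarder is ahead, so the helicopter is moving toward it while the skateboarder is moving away from the helicopter.
With source approaching and observer receding, f' = f · (v − v_o)/(v − v_s).
f' = 35.7 × (343 − 7.778)/(343 − 42) = 35.7 × 335.22/301 ≈ 39.8 Hz.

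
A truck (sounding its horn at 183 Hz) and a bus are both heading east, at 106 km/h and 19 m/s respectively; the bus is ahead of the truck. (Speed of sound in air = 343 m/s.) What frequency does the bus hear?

189 Hz

106 km/h = 29.44 m/s.
The bus is ahead, so the truck is moving toward it while the bus is moving away from the truck.
Both move, so f' = f · (v − v_o)/(v − v_s).
f' = 183 × (343 − 19)/(343 − 29.44) = 183 × 324/313.56 ≈ 189 Hz.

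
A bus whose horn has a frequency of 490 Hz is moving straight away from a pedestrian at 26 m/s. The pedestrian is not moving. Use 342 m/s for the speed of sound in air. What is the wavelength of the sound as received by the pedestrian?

75.1 cm

Only the source moves, away from the listener, so f' = f · v/(v + v_s).
f' = 490 × 342/(342 + 26) ≈ 455 Hz.
λ' = v/f' = 342/455.38 ≈ 75.1 cm.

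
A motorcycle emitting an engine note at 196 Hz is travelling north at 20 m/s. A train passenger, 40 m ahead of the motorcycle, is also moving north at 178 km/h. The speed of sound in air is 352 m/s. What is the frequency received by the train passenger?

178 km/h = 49.44 m/s.
The train passenger is ahead, so the motorcycle is moving toward it while the train passenger is moving away from the motorcycle.
With source approaching and observer receding, f' = f · (v − v_o)/(v − v_s).
f' = 196 × (352 − 49.44)/(352 − 20) = 196 × 302.56/332 ≈ 179 Hz.

179 Hz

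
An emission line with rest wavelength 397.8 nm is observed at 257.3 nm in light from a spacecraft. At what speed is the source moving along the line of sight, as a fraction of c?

λ'/λ₀ = 0.6468 < 1 (blueshift), so the source is approaching.
λ'/λ₀ = √((1 − β)/(1 + β)) for an approaching source ⇒ β = (1 − r²)/(1 + r²) with r = λ'/λ₀.
β = (1 − 0.4184)/(1 + 0.4184) ≈ 0.410.

0.410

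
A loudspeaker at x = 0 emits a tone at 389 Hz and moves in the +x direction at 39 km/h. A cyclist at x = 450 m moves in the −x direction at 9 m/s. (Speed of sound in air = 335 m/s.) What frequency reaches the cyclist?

413 Hz

39 km/h = 10.83 m/s.
The observer lies on the +x side, so the source is heading toward the observer and the observer is heading toward the source.
Both move, so f' = f · (v + v_o)/(v − v_s).
f' = 389 × (335 + 9)/(335 − 10.83) = 389 × 344/324.17 ≈ 413 Hz.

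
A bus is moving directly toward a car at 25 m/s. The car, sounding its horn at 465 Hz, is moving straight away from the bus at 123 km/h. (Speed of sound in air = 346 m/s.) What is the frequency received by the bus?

454 Hz

123 km/h = 34.17 m/s.
With source receding and observer approaching, f' = f · (v + v_o)/(v + v_s).
f' = 465 × (346 + 25)/(346 + 34.17) = 465 × 371/380.17 ≈ 454 Hz.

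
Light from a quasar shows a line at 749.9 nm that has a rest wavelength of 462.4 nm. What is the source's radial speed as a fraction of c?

0.449c

λ'/λ₀ = 1.6218 > 1 (redshift), so the source is receding.
λ'/λ₀ = √((1 + β)/(1 − β)) for a receding source ⇒ β = (r² − 1)/(r² + 1) with r = λ'/λ₀.
β = (2.6301 − 1)/(2.6301 + 1) ≈ 0.449.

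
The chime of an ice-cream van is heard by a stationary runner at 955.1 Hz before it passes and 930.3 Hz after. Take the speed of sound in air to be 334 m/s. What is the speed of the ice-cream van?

4.4 m/s

f₁/f₂ = (v + v_s)/(v − v_s), so v_s = v · (f₁ − f₂)/(f₁ + f₂).
v_s = 334 × (955.1 − 930.3)/(955.1 + 930.3) = 334 × 24.8/1885.4 ≈ 4.4 m/s.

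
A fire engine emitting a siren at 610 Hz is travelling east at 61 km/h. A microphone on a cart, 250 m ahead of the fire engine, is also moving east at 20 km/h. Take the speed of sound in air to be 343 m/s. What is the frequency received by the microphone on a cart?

61 km/h = 16.94 m/s; 20 km/h = 5.556 m/s.
The microphone on a cart is ahead, so the fire engine is moving toward it while the microphone on a cart is moving away from the fire engine.
With source approaching and observer receding, f' = f · (v − v_o)/(v − v_s).
f' = 610 × (343 − 5.556)/(343 − 16.94) = 610 × 337.44/326.06 ≈ 631 Hz.

631 Hz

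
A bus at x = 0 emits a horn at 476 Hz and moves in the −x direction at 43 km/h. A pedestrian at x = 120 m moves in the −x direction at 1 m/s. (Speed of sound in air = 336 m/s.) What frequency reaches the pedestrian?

43 km/h = 11.94 m/s.
The observer lies on the +x side, so the source is heading away from the observer and the observer is heading toward the source.
General Doppler shift: f' = f · (v + v_o)/(v + v_s).
f' = 476 × (336 + 1)/(336 + 11.94) = 476 × 337/347.94 ≈ 461 Hz.

461 Hz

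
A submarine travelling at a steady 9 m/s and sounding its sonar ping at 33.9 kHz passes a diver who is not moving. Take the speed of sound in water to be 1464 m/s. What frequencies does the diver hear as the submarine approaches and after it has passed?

Approaching: f₁ = f · v/(v − v_s) = 33.9 × 1464/1455 ≈ 34.1 kHz.
Receding: f₂ = f · v/(v + v_s) = 33.9 × 1464/1473 ≈ 33.7 kHz.

34.1 kHz approaching; 33.7 kHz receding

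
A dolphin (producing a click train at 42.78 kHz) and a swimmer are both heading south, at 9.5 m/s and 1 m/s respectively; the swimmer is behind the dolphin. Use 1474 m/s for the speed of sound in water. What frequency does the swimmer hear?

42.5 kHz

The swimmer is behind, so the dolphin is moving away from it while the swimmer is moving toward the dolphin.
Both move, so f' = f · (v + v_o)/(v + v_s).
f' = 42.78 × (1474 + 1)/(1474 + 9.5) = 42.78 × 1475/1483.5 ≈ 42.5 kHz.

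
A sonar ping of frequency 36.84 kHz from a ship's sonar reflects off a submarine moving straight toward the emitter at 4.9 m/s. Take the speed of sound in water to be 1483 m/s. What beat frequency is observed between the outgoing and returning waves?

244 Hz

At the submarine (a moving observer), f₁ = f₀ · (v + u)/v = 36.84 × 1487.9/1483 ≈ 36.962 kHz.
The reflection then acts as a moving source: f₂ = f₁ · v/(v − u) ≈ 37.084 kHz.
Equivalently f₂ = f₀ · (v + u)/(v − u).
Beat frequency (with f₀ = 36840 Hz): |f₂ − f₀| = 2u·f₀/(v − u) = 2 × 4.9 × 36840/1478.1 ≈ 244 Hz.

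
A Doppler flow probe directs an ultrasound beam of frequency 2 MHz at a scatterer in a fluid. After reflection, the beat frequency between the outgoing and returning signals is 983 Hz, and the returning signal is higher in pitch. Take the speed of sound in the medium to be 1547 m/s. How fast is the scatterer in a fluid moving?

0.38 m/s

Double Doppler shift off a moving reflector: f₂ = f₀ · (v + u)/(v − u) (u > 0 toward emitter).
Returning signal is higher, so f₂ = f₀ + Δf = 2000000 + 983 = 2000983 Hz.
Rearranging, u = v · (f₂ − f₀)/(f₂ + f₀) = 1547 × 983/4000983 ≈ 0.38 m/s.
So the scatterer in a fluid is moving at 0.38 m/s toward the emitter.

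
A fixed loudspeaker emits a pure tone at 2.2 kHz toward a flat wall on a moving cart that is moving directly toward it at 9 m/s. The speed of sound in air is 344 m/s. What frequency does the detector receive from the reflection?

The flat wall on a moving cart first receives the wave as a moving observer: f₁ = f₀ · (v + u)/v = 2.2 × (344 + 9)/344 ≈ 2.26 kHz.
On reflection it acts as a source moving toward the stationary detector: f₂ = f₁ · v/(v − u) = 2.26 × 344/335 ≈ 2.32 kHz.

2.32 kHz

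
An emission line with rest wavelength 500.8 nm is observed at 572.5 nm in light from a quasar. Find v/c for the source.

0.133

λ'/λ₀ = 1.1432 > 1 (redshift), so the source is receding.
λ'/λ₀ = √((1 + β)/(1 − β)) for a receding source ⇒ β = (r² − 1)/(r² + 1) with r = λ'/λ₀.
β = (1.3068 − 1)/(1.3068 + 1) ≈ 0.133.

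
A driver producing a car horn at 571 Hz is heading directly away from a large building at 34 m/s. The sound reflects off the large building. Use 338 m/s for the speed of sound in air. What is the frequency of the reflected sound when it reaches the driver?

The large building receives the sound from a moving source: f₁ = f₀ · v/(v + v_e) = 571 × 338/372 ≈ 519 Hz.
On the return leg the driver is a moving observer: f₂ = f₁ · (v − v_e)/v = 519 × 304/338 ≈ 467 Hz.
Equivalently f₂ = f₀ · (v − v_e)/(v + v_e).

467 Hz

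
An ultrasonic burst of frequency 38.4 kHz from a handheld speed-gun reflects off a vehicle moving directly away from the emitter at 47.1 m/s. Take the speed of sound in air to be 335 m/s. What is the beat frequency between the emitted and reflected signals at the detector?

The vehicle first receives the wave as a moving observer: f₁ = f₀ · (v − u)/v = 38.4 × (335 − 47.1)/335 ≈ 33.00 kHz.
The reflection then acts as a moving source: f₂ = f₁ · v/(v + u) ≈ 28.93 kHz.
Beat frequency (with f₀ = 38400 Hz): |f₂ − f₀| = 2u·f₀/(v + u) = 2 × 47.1 × 38400/382.1 ≈ 9467 Hz.

9467 Hz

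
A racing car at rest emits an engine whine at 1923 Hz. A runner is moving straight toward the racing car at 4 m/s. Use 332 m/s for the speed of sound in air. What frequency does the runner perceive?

1946 Hz

Moving observer, stationary source: f' = f · (v + v_o)/v.
f' = 1923 × (332 + 4)/332 = 1923 × 336/332 ≈ 1946 Hz.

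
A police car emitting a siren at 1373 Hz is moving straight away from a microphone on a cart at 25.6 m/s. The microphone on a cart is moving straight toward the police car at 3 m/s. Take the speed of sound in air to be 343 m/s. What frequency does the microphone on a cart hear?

General Doppler shift: f' = f · (v + v_o)/(v + v_s).
f' = 1373 × (343 + 3)/(343 + 25.6) = 1373 × 346/368.6 ≈ 1289 Hz.

1289 Hz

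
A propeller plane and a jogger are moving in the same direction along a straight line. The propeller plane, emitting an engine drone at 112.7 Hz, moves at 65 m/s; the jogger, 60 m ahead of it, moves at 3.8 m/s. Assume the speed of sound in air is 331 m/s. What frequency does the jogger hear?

139 Hz

The jogger is ahead, so the propeller plane is moving toward it while the jogger is moving away from the propeller plane.
With source approaching and observer receding, f' = f · (v − v_o)/(v − v_s).
f' = 112.7 × (331 − 3.8)/(331 − 65) = 112.7 × 327.2/266 ≈ 139 Hz.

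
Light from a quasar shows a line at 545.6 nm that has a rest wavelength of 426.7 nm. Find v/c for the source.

λ'/λ₀ = 1.2787 > 1 (redshift), so the source is receding.
λ'/λ₀ = √((1 + β)/(1 − β)) for a receding source ⇒ β = (r² − 1)/(r² + 1) with r = λ'/λ₀.
β = (1.6349 − 1)/(1.6349 + 1) ≈ 0.241.

0.241c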